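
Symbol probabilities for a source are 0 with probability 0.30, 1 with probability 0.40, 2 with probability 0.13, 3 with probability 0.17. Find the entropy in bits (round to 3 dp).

H = −Σ pᵢ log₂ pᵢ.
−0.30·log₂(0.30) = 0.5211
−0.40·log₂(0.40) = 0.5288
−0.13·log₂(0.13) = 0.3826
−0.17·log₂(0.17) = 0.4346
Sum ≈ 1.8671 → 1.867 bits.

1.867 bits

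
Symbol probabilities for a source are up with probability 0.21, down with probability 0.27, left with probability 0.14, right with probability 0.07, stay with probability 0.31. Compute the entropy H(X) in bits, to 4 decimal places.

2.1723 bits

H = −Σ pᵢ log₂ pᵢ.
−0.21·log₂(0.21) = 0.4728
−0.27·log₂(0.27) = 0.5100
−0.14·log₂(0.14) = 0.3971
−0.07·log₂(0.07) = 0.2686
−0.31·log₂(0.31) = 0.5238
Sum ≈ 2.1723 → 2.1723 bits.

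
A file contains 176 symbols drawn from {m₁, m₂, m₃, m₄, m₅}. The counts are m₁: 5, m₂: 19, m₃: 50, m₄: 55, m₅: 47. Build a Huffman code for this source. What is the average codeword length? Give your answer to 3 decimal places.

Probabilities are the counts divided by 176.
Repeatedly combine the two least-probable nodes; the expected code length is the sum of the merged weights.
merge 5/176 + 19/176 → 3/22
merge 3/22 + 47/176 → 71/176
merge 25/88 + 5/16 → 105/176
merge 71/176 + 105/176 → 1
L = 3/22 + 71/176 + 105/176 + 1 = 47/22 ≈ 2.136 bits/symbol.

2.136 bits/symbol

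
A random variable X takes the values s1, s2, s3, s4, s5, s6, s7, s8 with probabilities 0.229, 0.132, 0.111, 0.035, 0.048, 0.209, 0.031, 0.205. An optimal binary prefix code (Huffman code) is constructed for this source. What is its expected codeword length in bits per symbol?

2.742 bits/symbol

Repeatedly combine the two least-probable nodes; the expected code length is the sum of the merged weights.
merge 31/1000 + 7/200 → 33/500
merge 6/125 + 33/500 → 57/500
merge 111/1000 + 57/500 → 9/40
merge 33/250 + 41/200 → 337/1000
merge 209/1000 + 9/40 → 217/500
merge 229/1000 + 337/1000 → 283/500
merge 217/500 + 283/500 → 1
L = 33/500 + 57/500 + 9/40 + 337/1000 + 217/500 + 283/500 + 1 = 1371/500 = 2.742 bits/symbol.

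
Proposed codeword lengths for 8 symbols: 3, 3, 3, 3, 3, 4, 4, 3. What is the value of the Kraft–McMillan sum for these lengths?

With common denominator 2^4 = 16: Σ 2^(−ℓᵢ) = 2/16 + 2/16 + 2/16 + 2/16 + 2/16 + 1/16 + 1/16 + 2/16 = 14/16 = 0.875.

0.875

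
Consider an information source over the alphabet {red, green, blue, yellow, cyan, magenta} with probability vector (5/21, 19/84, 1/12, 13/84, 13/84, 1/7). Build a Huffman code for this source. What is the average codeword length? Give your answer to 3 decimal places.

2.536 bits/symbol

Repeatedly combine the two least-probable nodes; the expected code length is the sum of the merged weights.
merge 1/12 + 1/7 → 19/84
merge 13/84 + 13/84 → 13/42
merge 19/84 + 19/84 → 19/42
merge 5/21 + 13/42 → 23/42
merge 19/42 + 23/42 → 1
L = 19/84 + 13/42 + 19/42 + 23/42 + 1 = 71/28 ≈ 2.536 bits/symbol.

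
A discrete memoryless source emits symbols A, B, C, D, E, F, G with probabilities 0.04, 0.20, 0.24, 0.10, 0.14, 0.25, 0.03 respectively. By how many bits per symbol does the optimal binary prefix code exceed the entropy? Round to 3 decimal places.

Entropy H = −Σ p log₂ p ≈ 2.5253 bits.
Huffman merges: 3/100+1/25→7/100; 7/100+1/10→17/100; 7/50+17/100→31/100; 1/5+6/25→11/25; 1/4+31/100→14/25; 11/25+14/25→1. L = 51/20 ≈ 2.5500.
L − H = 2.5500 − 2.5253 = 0.025 bits.

0.025 bits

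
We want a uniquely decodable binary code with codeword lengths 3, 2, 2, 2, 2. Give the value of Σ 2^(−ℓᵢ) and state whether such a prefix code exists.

With common denominator 2^3 = 8: Σ 2^(−ℓᵢ) = 1/8 + 2/8 + 2/8 + 2/8 + 2/8 = 9/8 = 1.125.
Kraft's inequality requires Σ ≤ 1; here Σ = 1.125 > 1, so no such prefix code exists.

1.125; no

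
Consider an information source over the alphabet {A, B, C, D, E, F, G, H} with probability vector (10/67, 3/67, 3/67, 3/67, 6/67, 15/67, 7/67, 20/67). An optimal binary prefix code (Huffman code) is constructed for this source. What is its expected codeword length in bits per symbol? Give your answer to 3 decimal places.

2.701 bits/symbol

Repeatedly combine the two least-probable nodes; the expected code length is the sum of the merged weights.
merge 3/67 + 3/67 → 6/67
merge 3/67 + 6/67 → 9/67
merge 6/67 + 7/67 → 13/67
merge 9/67 + 10/67 → 19/67
merge 13/67 + 15/67 → 28/67
merge 19/67 + 20/67 → 39/67
merge 28/67 + 39/67 → 1
L = 6/67 + 9/67 + 13/67 + 19/67 + 28/67 + 39/67 + 1 = 181/67 ≈ 2.701 bits/symbol.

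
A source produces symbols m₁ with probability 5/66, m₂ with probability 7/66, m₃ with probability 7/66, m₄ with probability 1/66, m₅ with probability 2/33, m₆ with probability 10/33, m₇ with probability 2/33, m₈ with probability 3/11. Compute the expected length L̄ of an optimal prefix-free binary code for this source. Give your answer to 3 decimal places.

Repeatedly combine the two least-probable nodes; the expected code length is the sum of the merged weights.
merge 1/66 + 2/33 → 5/66
merge 2/33 + 5/66 → 3/22
merge 5/66 + 7/66 → 2/11
merge 7/66 + 3/22 → 8/33
merge 2/11 + 8/33 → 14/33
merge 3/11 + 10/33 → 19/33
merge 14/33 + 19/33 → 1
L = 5/66 + 3/22 + 2/11 + 8/33 + 14/33 + 19/33 + 1 = 29/11 ≈ 2.636 bits/symbol.

2.636 bits/symbol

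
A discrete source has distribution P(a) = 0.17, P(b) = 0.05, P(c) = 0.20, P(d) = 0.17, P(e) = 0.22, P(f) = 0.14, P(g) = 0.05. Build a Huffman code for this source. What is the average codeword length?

Repeatedly combine the two least-probable nodes; the expected code length is the sum of the merged weights.
merge 1/20 + 1/20 → 1/10
merge 1/10 + 7/50 → 6/25
merge 17/100 + 17/100 → 17/50
merge 1/5 + 11/50 → 21/50
merge 6/25 + 17/50 → 29/50
merge 21/50 + 29/50 → 1
L = 1/10 + 6/25 + 17/50 + 21/50 + 29/50 + 1 = 67/25 = 2.68 bits/symbol.

2.68 bits/symbol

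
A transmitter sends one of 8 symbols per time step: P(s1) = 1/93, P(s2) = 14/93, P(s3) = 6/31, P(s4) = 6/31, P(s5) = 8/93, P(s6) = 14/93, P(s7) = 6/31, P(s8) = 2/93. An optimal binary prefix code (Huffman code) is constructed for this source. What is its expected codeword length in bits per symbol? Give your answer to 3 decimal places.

Repeatedly combine the two least-probable nodes; the expected code length is the sum of the merged weights.
merge 1/93 + 2/93 → 1/31
merge 1/31 + 8/93 → 11/93
merge 11/93 + 14/93 → 25/93
merge 14/93 + 6/31 → 32/93
merge 6/31 + 6/31 → 12/31
merge 25/93 + 32/93 → 19/31
merge 12/31 + 19/31 → 1
L = 1/31 + 11/93 + 25/93 + 32/93 + 12/31 + 19/31 + 1 = 257/93 ≈ 2.763 bits/symbol.

2.763 bits/symbol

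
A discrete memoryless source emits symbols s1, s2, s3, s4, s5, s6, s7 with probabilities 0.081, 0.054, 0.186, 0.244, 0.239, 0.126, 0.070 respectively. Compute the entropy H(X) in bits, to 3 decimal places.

2.608 bits

H = −Σ pᵢ log₂ pᵢ.
−0.081·log₂(0.081) = 0.2937
−0.054·log₂(0.054) = 0.2274
−0.186·log₂(0.186) = 0.4514
−0.244·log₂(0.244) = 0.4966
−0.239·log₂(0.239) = 0.4935
−0.126·log₂(0.126) = 0.3766
−0.070·log₂(0.070) = 0.2686
Sum ≈ 2.6076 → 2.608 bits.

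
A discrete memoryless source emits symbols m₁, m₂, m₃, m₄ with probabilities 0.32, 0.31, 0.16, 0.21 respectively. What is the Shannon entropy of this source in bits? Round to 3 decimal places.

H = −Σ pᵢ log₂ pᵢ.
−0.32·log₂(0.32) = 0.5260
−0.31·log₂(0.31) = 0.5238
−0.16·log₂(0.16) = 0.4230
−0.21·log₂(0.21) = 0.4728
Sum ≈ 1.9457 → 1.946 bits.

1.946 bits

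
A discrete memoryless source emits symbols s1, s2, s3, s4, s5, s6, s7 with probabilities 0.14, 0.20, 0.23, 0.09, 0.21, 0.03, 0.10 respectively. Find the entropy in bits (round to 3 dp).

2.619 bits

H = −Σ pᵢ log₂ pᵢ.
−0.14·log₂(0.14) = 0.3971
−0.20·log₂(0.20) = 0.4644
−0.23·log₂(0.23) = 0.4877
−0.09·log₂(0.09) = 0.3127
−0.21·log₂(0.21) = 0.4728
−0.03·log₂(0.03) = 0.1518
−0.10·log₂(0.10) = 0.3322
Sum ≈ 2.6186 → 2.619 bits.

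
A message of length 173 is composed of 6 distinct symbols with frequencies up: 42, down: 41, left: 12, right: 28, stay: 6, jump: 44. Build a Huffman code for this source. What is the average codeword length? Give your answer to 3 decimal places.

Probabilities are the counts divided by 173.
Repeatedly combine the two least-probable nodes; the expected code length is the sum of the merged weights.
merge 6/173 + 12/173 → 18/173
merge 18/173 + 28/173 → 46/173
merge 41/173 + 42/173 → 83/173
merge 44/173 + 46/173 → 90/173
merge 83/173 + 90/173 → 1
L = 18/173 + 46/173 + 83/173 + 90/173 + 1 = 410/173 ≈ 2.370 bits/symbol.

2.370 bits/symbol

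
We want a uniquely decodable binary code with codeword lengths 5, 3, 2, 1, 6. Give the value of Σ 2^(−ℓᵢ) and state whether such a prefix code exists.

With common denominator 2^6 = 64: Σ 2^(−ℓᵢ) = 2/64 + 8/64 + 16/64 + 32/64 + 1/64 = 59/64 = 0.921875.
Kraft's inequality requires Σ ≤ 1; here Σ = 0.921875 ≤ 1, so such a prefix code exists.

0.921875; yes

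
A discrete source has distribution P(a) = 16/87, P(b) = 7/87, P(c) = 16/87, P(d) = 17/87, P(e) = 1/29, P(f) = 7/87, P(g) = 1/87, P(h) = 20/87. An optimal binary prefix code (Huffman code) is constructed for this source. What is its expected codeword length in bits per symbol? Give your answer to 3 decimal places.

Repeatedly combine the two least-probable nodes; the expected code length is the sum of the merged weights.
merge 1/87 + 1/29 → 4/87
merge 4/87 + 7/87 → 11/87
merge 7/87 + 11/87 → 6/29
merge 16/87 + 16/87 → 32/87
merge 17/87 + 6/29 → 35/87
merge 20/87 + 32/87 → 52/87
merge 35/87 + 52/87 → 1
L = 4/87 + 11/87 + 6/29 + 32/87 + 35/87 + 52/87 + 1 = 239/87 ≈ 2.747 bits/symbol.

2.747 bits/symbol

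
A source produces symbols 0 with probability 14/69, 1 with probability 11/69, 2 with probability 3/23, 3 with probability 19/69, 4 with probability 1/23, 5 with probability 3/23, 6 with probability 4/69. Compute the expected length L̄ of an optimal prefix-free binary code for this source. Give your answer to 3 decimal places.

2.623 bits/symbol

Repeatedly combine the two least-probable nodes; the expected code length is the sum of the merged weights.
merge 1/23 + 4/69 → 7/69
merge 7/69 + 3/23 → 16/69
merge 3/23 + 11/69 → 20/69
merge 14/69 + 16/69 → 10/23
merge 19/69 + 20/69 → 13/23
merge 10/23 + 13/23 → 1
L = 7/69 + 16/69 + 20/69 + 10/23 + 13/23 + 1 = 181/69 ≈ 2.623 bits/symbol.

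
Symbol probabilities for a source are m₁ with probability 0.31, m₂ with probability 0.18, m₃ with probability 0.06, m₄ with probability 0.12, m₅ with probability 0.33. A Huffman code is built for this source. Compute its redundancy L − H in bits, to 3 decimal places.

0.072 bits

Entropy H = −Σ p log₂ p ≈ 2.1075 bits.
Huffman merges: 3/50+3/25→9/50; 9/50+9/50→9/25; 31/100+33/100→16/25; 9/25+16/25→1. L = 109/50 ≈ 2.1800.
L − H = 2.1800 − 2.1075 = 0.072 bits.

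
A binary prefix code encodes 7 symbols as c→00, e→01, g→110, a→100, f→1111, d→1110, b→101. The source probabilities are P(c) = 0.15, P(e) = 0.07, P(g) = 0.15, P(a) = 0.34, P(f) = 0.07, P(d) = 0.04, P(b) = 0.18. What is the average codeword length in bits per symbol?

L̄ = Σ pᵢ·ℓᵢ = 0.15·2 + 0.07·2 + 0.15·3 + 0.34·3 + 0.07·4 + 0.04·4 + 0.18·3 = 2.89 bits/symbol.

2.89 bits/symbol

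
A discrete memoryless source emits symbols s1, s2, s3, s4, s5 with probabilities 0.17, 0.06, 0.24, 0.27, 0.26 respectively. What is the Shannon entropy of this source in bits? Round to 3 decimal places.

H = −Σ pᵢ log₂ pᵢ.
−0.17·log₂(0.17) = 0.4346
−0.06·log₂(0.06) = 0.2435
−0.24·log₂(0.24) = 0.4941
−0.27·log₂(0.27) = 0.5100
−0.26·log₂(0.26) = 0.5053
Sum ≈ 2.1876 → 2.188 bits.

2.188 bits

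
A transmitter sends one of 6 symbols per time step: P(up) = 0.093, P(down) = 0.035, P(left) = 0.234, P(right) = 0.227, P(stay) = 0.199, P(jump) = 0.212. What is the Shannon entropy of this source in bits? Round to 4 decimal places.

H = −Σ pᵢ log₂ pᵢ.
−0.093·log₂(0.093) = 0.3187
−0.035·log₂(0.035) = 0.1693
−0.234·log₂(0.234) = 0.4903
−0.227·log₂(0.227) = 0.4856
−0.199·log₂(0.199) = 0.4635
−0.212·log₂(0.212) = 0.4744
Sum ≈ 2.4018 → 2.4018 bits.

2.4018 bits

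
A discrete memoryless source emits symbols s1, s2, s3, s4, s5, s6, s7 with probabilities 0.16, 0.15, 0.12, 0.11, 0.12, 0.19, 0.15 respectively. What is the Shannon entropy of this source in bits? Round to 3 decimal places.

H = −Σ pᵢ log₂ pᵢ.
−0.16·log₂(0.16) = 0.4230
−0.15·log₂(0.15) = 0.4105
−0.12·log₂(0.12) = 0.3671
−0.11·log₂(0.11) = 0.3503
−0.12·log₂(0.12) = 0.3671
−0.19·log₂(0.19) = 0.4552
−0.15·log₂(0.15) = 0.4105
Sum ≈ 2.7838 → 2.784 bits.

2.784 bits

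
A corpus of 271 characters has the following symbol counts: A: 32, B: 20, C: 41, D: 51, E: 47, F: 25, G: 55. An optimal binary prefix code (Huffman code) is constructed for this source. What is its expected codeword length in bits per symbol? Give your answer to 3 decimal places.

Probabilities are the counts divided by 271.
Repeatedly combine the two least-probable nodes; the expected code length is the sum of the merged weights.
merge 20/271 + 25/271 → 45/271
merge 32/271 + 41/271 → 73/271
merge 45/271 + 47/271 → 92/271
merge 51/271 + 55/271 → 106/271
merge 73/271 + 92/271 → 165/271
merge 106/271 + 165/271 → 1
L = 45/271 + 73/271 + 92/271 + 106/271 + 165/271 + 1 = 752/271 ≈ 2.775 bits/symbol.

2.775 bits/symbol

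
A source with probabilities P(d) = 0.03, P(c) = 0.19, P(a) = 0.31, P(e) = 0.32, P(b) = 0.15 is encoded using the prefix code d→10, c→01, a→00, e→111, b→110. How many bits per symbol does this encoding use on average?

L̄ = Σ pᵢ·ℓᵢ = 0.03·2 + 0.19·2 + 0.31·2 + 0.32·3 + 0.15·3 = 2.47 bits/symbol.

2.47 bits/symbol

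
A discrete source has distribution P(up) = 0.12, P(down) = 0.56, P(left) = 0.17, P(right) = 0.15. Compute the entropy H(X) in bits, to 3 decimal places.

H = −Σ pᵢ log₂ pᵢ.
−0.12·log₂(0.12) = 0.3671
−0.56·log₂(0.56) = 0.4684
−0.17·log₂(0.17) = 0.4346
−0.15·log₂(0.15) = 0.4105
Sum ≈ 1.6806 → 1.681 bits.

1.681 bits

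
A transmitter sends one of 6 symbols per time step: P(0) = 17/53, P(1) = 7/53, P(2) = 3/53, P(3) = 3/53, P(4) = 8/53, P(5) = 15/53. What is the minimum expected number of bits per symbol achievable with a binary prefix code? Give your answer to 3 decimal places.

Repeatedly combine the two least-probable nodes; the expected code length is the sum of the merged weights.
merge 3/53 + 3/53 → 6/53
merge 6/53 + 7/53 → 13/53
merge 8/53 + 13/53 → 21/53
merge 15/53 + 17/53 → 32/53
merge 21/53 + 32/53 → 1
L = 6/53 + 13/53 + 21/53 + 32/53 + 1 = 125/53 ≈ 2.358 bits/symbol.

2.358 bits/symbol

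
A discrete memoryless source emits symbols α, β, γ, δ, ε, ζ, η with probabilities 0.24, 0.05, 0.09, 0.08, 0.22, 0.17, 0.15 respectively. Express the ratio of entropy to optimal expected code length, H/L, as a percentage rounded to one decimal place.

98.9%

Entropy H = −Σ p log₂ p ≈ 2.6401 bits.
Huffman merges: 1/20+2/25→13/100; 9/100+13/100→11/50; 3/20+17/100→8/25; 11/50+11/50→11/25; 6/25+8/25→14/25; 11/25+14/25→1. L = 267/100 ≈ 2.6700.
Efficiency = H/L = 2.6401/2.6700 = 98.9%.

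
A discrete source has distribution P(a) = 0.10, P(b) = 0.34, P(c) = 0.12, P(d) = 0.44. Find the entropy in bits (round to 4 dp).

1.7496 bits

H = −Σ pᵢ log₂ pᵢ.
−0.10·log₂(0.10) = 0.3322
−0.34·log₂(0.34) = 0.5292
−0.12·log₂(0.12) = 0.3671
−0.44·log₂(0.44) = 0.5211
Sum ≈ 1.7496 → 1.7496 bits.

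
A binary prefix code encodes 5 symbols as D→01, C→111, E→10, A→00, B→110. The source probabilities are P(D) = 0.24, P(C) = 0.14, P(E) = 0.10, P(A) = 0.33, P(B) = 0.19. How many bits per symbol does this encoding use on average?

L̄ = Σ pᵢ·ℓᵢ = 0.24·2 + 0.14·3 + 0.10·2 + 0.33·2 + 0.19·3 = 2.33 bits/symbol.

2.33 bits/symbol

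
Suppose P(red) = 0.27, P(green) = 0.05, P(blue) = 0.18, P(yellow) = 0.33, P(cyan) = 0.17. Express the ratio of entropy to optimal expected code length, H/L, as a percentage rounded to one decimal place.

Entropy H = −Σ p log₂ p ≈ 2.1338 bits.
Huffman merges: 1/20+17/100→11/50; 9/50+11/50→2/5; 27/100+33/100→3/5; 2/5+3/5→1. L = 111/50 ≈ 2.2200.
Efficiency = H/L = 2.1338/2.2200 = 96.1%.

96.1%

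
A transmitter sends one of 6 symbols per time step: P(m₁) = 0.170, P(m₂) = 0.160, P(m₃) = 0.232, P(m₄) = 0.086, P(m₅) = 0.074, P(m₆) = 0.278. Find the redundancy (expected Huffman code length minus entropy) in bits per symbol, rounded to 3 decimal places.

Entropy H = −Σ p log₂ p ≈ 2.4424 bits.
Huffman merges: 37/500+43/500→4/25; 4/25+4/25→8/25; 17/100+29/125→201/500; 139/500+8/25→299/500; 201/500+299/500→1. L = 62/25 ≈ 2.4800.
L − H = 2.4800 − 2.4424 = 0.038 bits.

0.038 bits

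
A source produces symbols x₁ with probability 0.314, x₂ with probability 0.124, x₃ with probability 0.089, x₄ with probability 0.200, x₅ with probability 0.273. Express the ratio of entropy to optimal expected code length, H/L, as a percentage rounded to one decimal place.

98.7%

Entropy H = −Σ p log₂ p ≈ 2.1845 bits.
Huffman merges: 89/1000+31/250→213/1000; 1/5+213/1000→413/1000; 273/1000+157/500→587/1000; 413/1000+587/1000→1. L = 2213/1000 ≈ 2.2130.
Efficiency = H/L = 2.1845/2.2130 = 98.7%.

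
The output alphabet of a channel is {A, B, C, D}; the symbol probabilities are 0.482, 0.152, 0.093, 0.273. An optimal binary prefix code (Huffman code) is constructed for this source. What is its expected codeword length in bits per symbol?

Repeatedly combine the two least-probable nodes; the expected code length is the sum of the merged weights.
merge 93/1000 + 19/125 → 49/200
merge 49/200 + 273/1000 → 259/500
merge 241/500 + 259/500 → 1
L = 49/200 + 259/500 + 1 = 1763/1000 = 1.763 bits/symbol.

1.763 bits/symbol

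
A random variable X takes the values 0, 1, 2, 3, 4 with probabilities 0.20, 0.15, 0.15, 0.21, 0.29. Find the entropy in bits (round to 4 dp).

2.2762 bits

H = −Σ pᵢ log₂ pᵢ.
−0.20·log₂(0.20) = 0.4644
−0.15·log₂(0.15) = 0.4105
−0.15·log₂(0.15) = 0.4105
−0.21·log₂(0.21) = 0.4728
−0.29·log₂(0.29) = 0.5179
Sum ≈ 2.2762 → 2.2762 bits.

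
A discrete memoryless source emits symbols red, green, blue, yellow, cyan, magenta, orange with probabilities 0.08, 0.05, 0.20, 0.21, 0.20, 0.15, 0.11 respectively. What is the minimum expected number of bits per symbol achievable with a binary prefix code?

2.72 bits/symbol

Repeatedly combine the two least-probable nodes; the expected code length is the sum of the merged weights.
merge 1/20 + 2/25 → 13/100
merge 11/100 + 13/100 → 6/25
merge 3/20 + 1/5 → 7/20
merge 1/5 + 21/100 → 41/100
merge 6/25 + 7/20 → 59/100
merge 41/100 + 59/100 → 1
L = 13/100 + 6/25 + 7/20 + 41/100 + 59/100 + 1 = 68/25 = 2.72 bits/symbol.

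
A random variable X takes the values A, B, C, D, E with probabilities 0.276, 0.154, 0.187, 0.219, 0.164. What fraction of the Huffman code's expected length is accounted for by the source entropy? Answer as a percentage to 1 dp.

Entropy H = −Σ p log₂ p ≈ 2.2882 bits.
Huffman merges: 77/500+41/250→159/500; 187/1000+219/1000→203/500; 69/250+159/500→297/500; 203/500+297/500→1. L = 1159/500 ≈ 2.3180.
Efficiency = H/L = 2.2882/2.3180 = 98.7%.

98.7%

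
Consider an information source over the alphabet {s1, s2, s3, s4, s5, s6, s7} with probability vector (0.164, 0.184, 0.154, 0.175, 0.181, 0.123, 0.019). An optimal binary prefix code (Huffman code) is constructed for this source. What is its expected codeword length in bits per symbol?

2.777 bits/symbol

Repeatedly combine the two least-probable nodes; the expected code length is the sum of the merged weights.
merge 19/1000 + 123/1000 → 71/500
merge 71/500 + 77/500 → 37/125
merge 41/250 + 7/40 → 339/1000
merge 181/1000 + 23/125 → 73/200
merge 37/125 + 339/1000 → 127/200
merge 73/200 + 127/200 → 1
L = 71/500 + 37/125 + 339/1000 + 73/200 + 127/200 + 1 = 2777/1000 = 2.777 bits/symbol.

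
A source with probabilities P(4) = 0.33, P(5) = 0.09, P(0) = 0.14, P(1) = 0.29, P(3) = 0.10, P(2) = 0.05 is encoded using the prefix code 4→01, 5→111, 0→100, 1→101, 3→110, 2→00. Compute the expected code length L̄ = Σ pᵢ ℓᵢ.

L̄ = Σ pᵢ·ℓᵢ = 0.33·2 + 0.09·3 + 0.14·3 + 0.29·3 + 0.10·3 + 0.05·2 = 2.62 bits/symbol.

2.62 bits/symbol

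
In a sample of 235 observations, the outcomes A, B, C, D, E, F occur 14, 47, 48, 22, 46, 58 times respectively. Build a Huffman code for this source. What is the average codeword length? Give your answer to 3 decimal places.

Probabilities are the counts divided by 235.
Repeatedly combine the two least-probable nodes; the expected code length is the sum of the merged weights.
merge 14/235 + 22/235 → 36/235
merge 36/235 + 46/235 → 82/235
merge 1/5 + 48/235 → 19/47
merge 58/235 + 82/235 → 28/47
merge 19/47 + 28/47 → 1
L = 36/235 + 82/235 + 19/47 + 28/47 + 1 = 588/235 ≈ 2.502 bits/symbol.

2.502 bits/symbol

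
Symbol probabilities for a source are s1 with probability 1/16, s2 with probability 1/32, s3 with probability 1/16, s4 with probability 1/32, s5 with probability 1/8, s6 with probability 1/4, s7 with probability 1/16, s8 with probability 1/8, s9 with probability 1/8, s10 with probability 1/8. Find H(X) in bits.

Each probability is a power of 1/2, so log₂(1/p) is an integer.
H = Σ p·log₂(1/p) = 1/16·4 + 1/32·5 + 1/16·4 + 1/32·5 + 1/8·3 + 1/4·2 + 1/16·4 + 1/8·3 + 1/8·3 + 1/8·3 = 3.0625 bits.

3.0625 bits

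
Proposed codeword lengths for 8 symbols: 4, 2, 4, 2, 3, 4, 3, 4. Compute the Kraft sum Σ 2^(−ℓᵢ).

1

With common denominator 2^4 = 16: Σ 2^(−ℓᵢ) = 1/16 + 4/16 + 1/16 + 4/16 + 2/16 + 1/16 + 2/16 + 1/16 = 16/16 = 1.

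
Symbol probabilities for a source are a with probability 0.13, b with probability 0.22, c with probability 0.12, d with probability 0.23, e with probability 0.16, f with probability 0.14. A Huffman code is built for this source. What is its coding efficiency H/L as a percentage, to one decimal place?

99.5%

Entropy H = −Σ p log₂ p ≈ 2.5381 bits.
Huffman merges: 3/25+13/100→1/4; 7/50+4/25→3/10; 11/50+23/100→9/20; 1/4+3/10→11/20; 9/20+11/20→1. L = 51/20 ≈ 2.5500.
Efficiency = H/L = 2.5381/2.5500 = 99.5%.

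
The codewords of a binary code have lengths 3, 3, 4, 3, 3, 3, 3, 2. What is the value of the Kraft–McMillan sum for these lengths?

With common denominator 2^4 = 16: Σ 2^(−ℓᵢ) = 2/16 + 2/16 + 1/16 + 2/16 + 2/16 + 2/16 + 2/16 + 4/16 = 17/16 = 1.0625.

1.0625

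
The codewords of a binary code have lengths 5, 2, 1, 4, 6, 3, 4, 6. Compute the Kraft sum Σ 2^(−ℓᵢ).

1.0625

With common denominator 2^6 = 64: Σ 2^(−ℓᵢ) = 2/64 + 16/64 + 32/64 + 4/64 + 1/64 + 8/64 + 4/64 + 1/64 = 68/64 = 1.0625.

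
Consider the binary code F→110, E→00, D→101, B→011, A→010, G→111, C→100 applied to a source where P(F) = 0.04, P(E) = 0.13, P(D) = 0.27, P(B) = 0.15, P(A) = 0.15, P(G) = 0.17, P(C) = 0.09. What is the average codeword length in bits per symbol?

L̄ = Σ pᵢ·ℓᵢ = 0.04·3 + 0.13·2 + 0.27·3 + 0.15·3 + 0.15·3 + 0.17·3 + 0.09·3 = 2.87 bits/symbol.

2.87 bits/symbol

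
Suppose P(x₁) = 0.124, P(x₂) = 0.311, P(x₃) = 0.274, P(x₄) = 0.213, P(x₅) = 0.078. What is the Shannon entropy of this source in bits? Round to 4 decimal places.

H = −Σ pᵢ log₂ pᵢ.
−0.124·log₂(0.124) = 0.3734
−0.311·log₂(0.311) = 0.5240
−0.274·log₂(0.274) = 0.5118
−0.213·log₂(0.213) = 0.4752
−0.078·log₂(0.078) = 0.2871
Sum ≈ 2.1715 → 2.1715 bits.

2.1715 bits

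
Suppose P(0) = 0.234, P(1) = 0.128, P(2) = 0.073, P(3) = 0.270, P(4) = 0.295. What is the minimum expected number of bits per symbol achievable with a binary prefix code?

Repeatedly combine the two least-probable nodes; the expected code length is the sum of the merged weights.
merge 73/1000 + 16/125 → 201/1000
merge 201/1000 + 117/500 → 87/200
merge 27/100 + 59/200 → 113/200
merge 87/200 + 113/200 → 1
L = 201/1000 + 87/200 + 113/200 + 1 = 2201/1000 = 2.201 bits/symbol.

2.201 bits/symbol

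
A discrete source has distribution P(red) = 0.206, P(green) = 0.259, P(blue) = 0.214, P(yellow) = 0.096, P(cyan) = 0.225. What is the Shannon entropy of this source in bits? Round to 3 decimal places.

H = −Σ pᵢ log₂ pᵢ.
−0.206·log₂(0.206) = 0.4695
−0.259·log₂(0.259) = 0.5048
−0.214·log₂(0.214) = 0.4760
−0.096·log₂(0.096) = 0.3246
−0.225·log₂(0.225) = 0.4842
Sum ≈ 2.2591 → 2.259 bits.

2.259 bits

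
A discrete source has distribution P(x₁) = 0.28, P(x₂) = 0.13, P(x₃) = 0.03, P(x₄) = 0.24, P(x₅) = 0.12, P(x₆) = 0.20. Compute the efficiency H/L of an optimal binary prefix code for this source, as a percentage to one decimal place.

Entropy H = −Σ p log₂ p ≈ 2.3742 bits.
Huffman merges: 3/100+3/25→3/20; 13/100+3/20→7/25; 1/5+6/25→11/25; 7/25+7/25→14/25; 11/25+14/25→1. L = 243/100 ≈ 2.4300.
Efficiency = H/L = 2.3742/2.4300 = 97.7%.

97.7%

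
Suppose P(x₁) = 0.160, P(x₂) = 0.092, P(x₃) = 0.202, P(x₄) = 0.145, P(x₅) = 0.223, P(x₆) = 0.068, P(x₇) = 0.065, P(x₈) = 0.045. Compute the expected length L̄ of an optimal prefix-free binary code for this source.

Repeatedly combine the two least-probable nodes; the expected code length is the sum of the merged weights.
merge 9/200 + 13/200 → 11/100
merge 17/250 + 23/250 → 4/25
merge 11/100 + 29/200 → 51/200
merge 4/25 + 4/25 → 8/25
merge 101/500 + 223/1000 → 17/40
merge 51/200 + 8/25 → 23/40
merge 17/40 + 23/40 → 1
L = 11/100 + 4/25 + 51/200 + 8/25 + 17/40 + 23/40 + 1 = 569/200 = 2.845 bits/symbol.

2.845 bits/symbol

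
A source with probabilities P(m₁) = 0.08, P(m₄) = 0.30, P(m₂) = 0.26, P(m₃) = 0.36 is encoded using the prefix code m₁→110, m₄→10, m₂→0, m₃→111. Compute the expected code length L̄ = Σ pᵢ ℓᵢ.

2.18 bits/symbol

L̄ = Σ pᵢ·ℓᵢ = 0.08·3 + 0.30·2 + 0.26·1 + 0.36·3 = 2.18 bits/symbol.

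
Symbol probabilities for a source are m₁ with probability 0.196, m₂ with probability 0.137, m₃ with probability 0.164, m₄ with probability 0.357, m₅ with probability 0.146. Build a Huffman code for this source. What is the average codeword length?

Repeatedly combine the two least-probable nodes; the expected code length is the sum of the merged weights.
merge 137/1000 + 73/500 → 283/1000
merge 41/250 + 49/250 → 9/25
merge 283/1000 + 357/1000 → 16/25
merge 9/25 + 16/25 → 1
L = 283/1000 + 9/25 + 16/25 + 1 = 2283/1000 = 2.283 bits/symbol.

2.283 bits/symbol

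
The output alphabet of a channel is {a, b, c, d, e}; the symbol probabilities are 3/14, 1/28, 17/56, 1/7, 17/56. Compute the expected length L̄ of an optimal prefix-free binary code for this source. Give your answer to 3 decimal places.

Repeatedly combine the two least-probable nodes; the expected code length is the sum of the merged weights.
merge 1/28 + 1/7 → 5/28
merge 5/28 + 3/14 → 11/28
merge 17/56 + 17/56 → 17/28
merge 11/28 + 17/28 → 1
L = 5/28 + 11/28 + 17/28 + 1 = 61/28 ≈ 2.179 bits/symbol.

2.179 bits/symbol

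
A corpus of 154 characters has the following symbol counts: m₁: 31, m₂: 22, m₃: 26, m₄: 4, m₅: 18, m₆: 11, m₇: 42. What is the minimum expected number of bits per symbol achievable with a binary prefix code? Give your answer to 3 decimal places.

2.623 bits/symbol

Probabilities are the counts divided by 154.
Repeatedly combine the two least-probable nodes; the expected code length is the sum of the merged weights.
merge 2/77 + 1/14 → 15/154
merge 15/154 + 9/77 → 3/14
merge 1/7 + 13/77 → 24/77
merge 31/154 + 3/14 → 32/77
merge 3/11 + 24/77 → 45/77
merge 32/77 + 45/77 → 1
L = 15/154 + 3/14 + 24/77 + 32/77 + 45/77 + 1 = 202/77 ≈ 2.623 bits/symbol.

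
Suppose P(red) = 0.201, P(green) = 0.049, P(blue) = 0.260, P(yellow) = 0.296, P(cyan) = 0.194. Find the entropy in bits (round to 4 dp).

H = −Σ pᵢ log₂ pᵢ.
−0.201·log₂(0.201) = 0.4653
−0.049·log₂(0.049) = 0.2132
−0.260·log₂(0.260) = 0.5053
−0.296·log₂(0.296) = 0.5199
−0.194·log₂(0.194) = 0.4590
Sum ≈ 2.1626 → 2.1626 bits.

2.1626 bits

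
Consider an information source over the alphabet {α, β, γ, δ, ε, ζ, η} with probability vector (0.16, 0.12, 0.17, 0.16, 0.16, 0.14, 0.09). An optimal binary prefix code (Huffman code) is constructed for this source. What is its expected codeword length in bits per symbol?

2.83 bits/symbol

Repeatedly combine the two least-probable nodes; the expected code length is the sum of the merged weights.
merge 9/100 + 3/25 → 21/100
merge 7/50 + 4/25 → 3/10
merge 4/25 + 4/25 → 8/25
merge 17/100 + 21/100 → 19/50
merge 3/10 + 8/25 → 31/50
merge 19/50 + 31/50 → 1
L = 21/100 + 3/10 + 8/25 + 19/50 + 31/50 + 1 = 283/100 = 2.83 bits/symbol.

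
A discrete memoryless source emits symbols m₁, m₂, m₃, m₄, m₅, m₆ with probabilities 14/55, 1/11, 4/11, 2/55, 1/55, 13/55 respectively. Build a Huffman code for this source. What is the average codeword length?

Repeatedly combine the two least-probable nodes; the expected code length is the sum of the merged weights.
merge 1/55 + 2/55 → 3/55
merge 3/55 + 1/11 → 8/55
merge 8/55 + 13/55 → 21/55
merge 14/55 + 4/11 → 34/55
merge 21/55 + 34/55 → 1
L = 3/55 + 8/55 + 21/55 + 34/55 + 1 = 11/5 = 2.2 bits/symbol.

2.2 bits/symbol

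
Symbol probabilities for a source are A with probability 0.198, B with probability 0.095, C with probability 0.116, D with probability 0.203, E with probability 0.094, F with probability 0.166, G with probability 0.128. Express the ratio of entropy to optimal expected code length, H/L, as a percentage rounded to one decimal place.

Entropy H = −Σ p log₂ p ≈ 2.7431 bits.
Huffman merges: 47/500+19/200→189/1000; 29/250+16/125→61/250; 83/500+189/1000→71/200; 99/500+203/1000→401/1000; 61/250+71/200→599/1000; 401/1000+599/1000→1. L = 697/250 ≈ 2.7880.
Efficiency = H/L = 2.7431/2.7880 = 98.4%.

98.4%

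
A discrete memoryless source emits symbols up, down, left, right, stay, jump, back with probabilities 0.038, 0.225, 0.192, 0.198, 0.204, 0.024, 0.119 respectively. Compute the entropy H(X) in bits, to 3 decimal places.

2.546 bits

H = −Σ pᵢ log₂ pᵢ.
−0.038·log₂(0.038) = 0.1793
−0.225·log₂(0.225) = 0.4842
−0.192·log₂(0.192) = 0.4571
−0.198·log₂(0.198) = 0.4626
−0.204·log₂(0.204) = 0.4678
−0.024·log₂(0.024) = 0.1291
−0.119·log₂(0.119) = 0.3654
Sum ≈ 2.5456 → 2.546 bits.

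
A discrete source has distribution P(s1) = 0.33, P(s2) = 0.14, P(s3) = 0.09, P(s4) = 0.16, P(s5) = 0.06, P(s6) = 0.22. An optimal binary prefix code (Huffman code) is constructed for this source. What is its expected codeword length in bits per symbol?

2.44 bits/symbol

Repeatedly combine the two least-probable nodes; the expected code length is the sum of the merged weights.
merge 3/50 + 9/100 → 3/20
merge 7/50 + 3/20 → 29/100
merge 4/25 + 11/50 → 19/50
merge 29/100 + 33/100 → 31/50
merge 19/50 + 31/50 → 1
L = 3/20 + 29/100 + 19/50 + 31/50 + 1 = 61/25 = 2.44 bits/symbol.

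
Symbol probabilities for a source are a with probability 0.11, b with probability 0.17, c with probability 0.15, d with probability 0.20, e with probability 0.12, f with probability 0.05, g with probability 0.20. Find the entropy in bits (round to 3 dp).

H = −Σ pᵢ log₂ pᵢ.
−0.11·log₂(0.11) = 0.3503
−0.17·log₂(0.17) = 0.4346
−0.15·log₂(0.15) = 0.4105
−0.20·log₂(0.20) = 0.4644
−0.12·log₂(0.12) = 0.3671
−0.05·log₂(0.05) = 0.2161
−0.20·log₂(0.20) = 0.4644
Sum ≈ 2.7074 → 2.707 bits.

2.707 bits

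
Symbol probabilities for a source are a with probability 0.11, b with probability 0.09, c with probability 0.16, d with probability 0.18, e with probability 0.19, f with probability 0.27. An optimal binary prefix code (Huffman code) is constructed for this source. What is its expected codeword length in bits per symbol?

2.54 bits/symbol

Repeatedly combine the two least-probable nodes; the expected code length is the sum of the merged weights.
merge 9/100 + 11/100 → 1/5
merge 4/25 + 9/50 → 17/50
merge 19/100 + 1/5 → 39/100
merge 27/100 + 17/50 → 61/100
merge 39/100 + 61/100 → 1
L = 1/5 + 17/50 + 39/100 + 61/100 + 1 = 127/50 = 2.54 bits/symbol.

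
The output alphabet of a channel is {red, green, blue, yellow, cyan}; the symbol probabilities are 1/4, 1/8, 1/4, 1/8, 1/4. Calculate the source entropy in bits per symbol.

Each probability is a power of 1/2, so log₂(1/p) is an integer.
H = Σ p·log₂(1/p) = 1/4·2 + 1/8·3 + 1/4·2 + 1/8·3 + 1/4·2 = 2.25 bits.

2.25 bits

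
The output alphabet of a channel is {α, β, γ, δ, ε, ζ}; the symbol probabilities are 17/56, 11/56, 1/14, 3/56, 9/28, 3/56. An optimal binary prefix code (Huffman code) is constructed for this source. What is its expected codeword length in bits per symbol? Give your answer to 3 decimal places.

Repeatedly combine the two least-probable nodes; the expected code length is the sum of the merged weights.
merge 3/56 + 3/56 → 3/28
merge 1/14 + 3/28 → 5/28
merge 5/28 + 11/56 → 3/8
merge 17/56 + 9/28 → 5/8
merge 3/8 + 5/8 → 1
L = 3/28 + 5/28 + 3/8 + 5/8 + 1 = 16/7 ≈ 2.286 bits/symbol.

2.286 bits/symbol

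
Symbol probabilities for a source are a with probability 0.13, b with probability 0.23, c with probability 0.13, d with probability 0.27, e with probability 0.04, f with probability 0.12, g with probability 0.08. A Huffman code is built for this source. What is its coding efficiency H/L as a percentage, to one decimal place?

Entropy H = −Σ p log₂ p ≈ 2.6073 bits.
Huffman merges: 1/25+2/25→3/25; 3/25+3/25→6/25; 13/100+13/100→13/50; 23/100+6/25→47/100; 13/50+27/100→53/100; 47/100+53/100→1. L = 131/50 ≈ 2.6200.
Efficiency = H/L = 2.6073/2.6200 = 99.5%.

99.5%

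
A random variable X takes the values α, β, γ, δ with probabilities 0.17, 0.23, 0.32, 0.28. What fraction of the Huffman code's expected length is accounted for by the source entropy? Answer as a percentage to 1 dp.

98.1%

Entropy H = −Σ p log₂ p ≈ 1.9625 bits.
Huffman merges: 17/100+23/100→2/5; 7/25+8/25→3/5; 2/5+3/5→1. L = 2 ≈ 2.0000.
Efficiency = H/L = 1.9625/2.0000 = 98.1%.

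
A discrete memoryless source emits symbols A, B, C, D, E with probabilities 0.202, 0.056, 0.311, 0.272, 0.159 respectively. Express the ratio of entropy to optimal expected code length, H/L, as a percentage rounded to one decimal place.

97.3%

Entropy H = −Σ p log₂ p ≈ 2.1558 bits.
Huffman merges: 7/125+159/1000→43/200; 101/500+43/200→417/1000; 34/125+311/1000→583/1000; 417/1000+583/1000→1. L = 443/200 ≈ 2.2150.
Efficiency = H/L = 2.1558/2.2150 = 97.3%.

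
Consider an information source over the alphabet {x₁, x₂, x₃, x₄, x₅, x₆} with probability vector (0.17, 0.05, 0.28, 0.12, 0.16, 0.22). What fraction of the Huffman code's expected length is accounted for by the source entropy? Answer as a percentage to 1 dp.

97.4%

Entropy H = −Σ p log₂ p ≈ 2.4356 bits.
Huffman merges: 1/20+3/25→17/100; 4/25+17/100→33/100; 17/100+11/50→39/100; 7/25+33/100→61/100; 39/100+61/100→1. L = 5/2 ≈ 2.5000.
Efficiency = H/L = 2.4356/2.5000 = 97.4%.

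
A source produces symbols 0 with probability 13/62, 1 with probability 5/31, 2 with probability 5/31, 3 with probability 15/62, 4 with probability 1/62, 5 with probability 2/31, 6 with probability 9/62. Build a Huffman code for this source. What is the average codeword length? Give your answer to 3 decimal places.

2.629 bits/symbol

Repeatedly combine the two least-probable nodes; the expected code length is the sum of the merged weights.
merge 1/62 + 2/31 → 5/62
merge 5/62 + 9/62 → 7/31
merge 5/31 + 5/31 → 10/31
merge 13/62 + 7/31 → 27/62
merge 15/62 + 10/31 → 35/62
merge 27/62 + 35/62 → 1
L = 5/62 + 7/31 + 10/31 + 27/62 + 35/62 + 1 = 163/62 ≈ 2.629 bits/symbol.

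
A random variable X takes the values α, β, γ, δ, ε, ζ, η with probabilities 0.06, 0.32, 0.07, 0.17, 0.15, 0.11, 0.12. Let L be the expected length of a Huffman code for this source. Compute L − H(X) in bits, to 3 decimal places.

Entropy H = −Σ p log₂ p ≈ 2.6006 bits.
Huffman merges: 3/50+7/100→13/100; 11/100+3/25→23/100; 13/100+3/20→7/25; 17/100+23/100→2/5; 7/25+8/25→3/5; 2/5+3/5→1. L = 66/25 ≈ 2.6400.
L − H = 2.6400 − 2.6006 = 0.039 bits.

0.039 bits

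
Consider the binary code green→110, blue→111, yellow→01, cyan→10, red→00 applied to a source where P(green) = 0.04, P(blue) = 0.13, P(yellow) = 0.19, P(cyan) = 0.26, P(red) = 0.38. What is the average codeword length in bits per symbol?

L̄ = Σ pᵢ·ℓᵢ = 0.04·3 + 0.13·3 + 0.19·2 + 0.26·2 + 0.38·2 = 2.17 bits/symbol.

2.17 bits/symbol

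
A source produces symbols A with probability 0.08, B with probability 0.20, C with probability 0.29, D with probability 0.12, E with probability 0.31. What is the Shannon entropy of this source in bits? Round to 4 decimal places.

2.1647 bits

H = −Σ pᵢ log₂ pᵢ.
−0.08·log₂(0.08) = 0.2915
−0.20·log₂(0.20) = 0.4644
−0.29·log₂(0.29) = 0.5179
−0.12·log₂(0.12) = 0.3671
−0.31·log₂(0.31) = 0.5238
Sum ≈ 2.1647 → 2.1647 bits.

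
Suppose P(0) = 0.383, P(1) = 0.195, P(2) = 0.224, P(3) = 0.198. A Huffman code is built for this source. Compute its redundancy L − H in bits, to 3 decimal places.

Entropy H = −Σ p log₂ p ≈ 1.9363 bits.
Huffman merges: 39/200+99/500→393/1000; 28/125+383/1000→607/1000; 393/1000+607/1000→1. L = 2 ≈ 2.0000.
L − H = 2.0000 − 1.9363 = 0.064 bits.

0.064 bits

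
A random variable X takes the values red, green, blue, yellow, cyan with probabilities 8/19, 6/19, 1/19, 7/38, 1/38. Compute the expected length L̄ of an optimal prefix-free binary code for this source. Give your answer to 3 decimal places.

Repeatedly combine the two least-probable nodes; the expected code length is the sum of the merged weights.
merge 1/38 + 1/19 → 3/38
merge 3/38 + 7/38 → 5/19
merge 5/19 + 6/19 → 11/19
merge 8/19 + 11/19 → 1
L = 3/38 + 5/19 + 11/19 + 1 = 73/38 ≈ 1.921 bits/symbol.

1.921 bits/symbol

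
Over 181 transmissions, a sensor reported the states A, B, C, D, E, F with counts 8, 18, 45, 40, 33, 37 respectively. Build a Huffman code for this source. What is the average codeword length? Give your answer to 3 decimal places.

2.470 bits/symbol

Probabilities are the counts divided by 181.
Repeatedly combine the two least-probable nodes; the expected code length is the sum of the merged weights.
merge 8/181 + 18/181 → 26/181
merge 26/181 + 33/181 → 59/181
merge 37/181 + 40/181 → 77/181
merge 45/181 + 59/181 → 104/181
merge 77/181 + 104/181 → 1
L = 26/181 + 59/181 + 77/181 + 104/181 + 1 = 447/181 ≈ 2.470 bits/symbol.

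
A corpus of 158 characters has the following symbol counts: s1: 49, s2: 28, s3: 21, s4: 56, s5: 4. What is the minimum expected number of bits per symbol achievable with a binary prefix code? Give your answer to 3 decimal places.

Probabilities are the counts divided by 158.
Repeatedly combine the two least-probable nodes; the expected code length is the sum of the merged weights.
merge 2/79 + 21/158 → 25/158
merge 25/158 + 14/79 → 53/158
merge 49/158 + 53/158 → 51/79
merge 28/79 + 51/79 → 1
L = 25/158 + 53/158 + 51/79 + 1 = 169/79 ≈ 2.139 bits/symbol.

2.139 bits/symbol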